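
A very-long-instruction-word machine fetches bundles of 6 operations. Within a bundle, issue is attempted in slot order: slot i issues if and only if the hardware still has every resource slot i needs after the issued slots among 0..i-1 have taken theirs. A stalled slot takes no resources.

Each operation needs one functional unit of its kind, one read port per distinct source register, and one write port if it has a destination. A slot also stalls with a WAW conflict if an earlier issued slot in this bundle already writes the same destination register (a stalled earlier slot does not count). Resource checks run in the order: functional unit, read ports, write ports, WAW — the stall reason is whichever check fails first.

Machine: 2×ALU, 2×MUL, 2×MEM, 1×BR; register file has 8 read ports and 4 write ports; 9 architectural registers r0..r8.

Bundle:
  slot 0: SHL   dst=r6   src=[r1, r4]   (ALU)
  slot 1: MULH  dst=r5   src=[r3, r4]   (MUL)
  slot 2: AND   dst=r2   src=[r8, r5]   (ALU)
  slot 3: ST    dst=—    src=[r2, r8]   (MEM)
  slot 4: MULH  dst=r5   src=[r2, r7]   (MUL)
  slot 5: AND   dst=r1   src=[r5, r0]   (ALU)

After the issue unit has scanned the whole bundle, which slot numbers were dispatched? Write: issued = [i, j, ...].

issued = [0, 1, 2, 3]

[0] ALU needs rd=2 wr=1: ok; after: ALU=1 MUL=2 MEM=2 BR=1, R=6, W=3
[1] MUL needs rd=2 wr=1: ok; after: ALU=1 MUL=1 MEM=2 BR=1, R=4, W=2
[2] ALU needs rd=2 wr=1: ok; after: ALU=0 MUL=1 MEM=2 BR=1, R=2, W=1
[3] MEM needs rd=2 wr=0: ok; after: ALU=0 MUL=1 MEM=1 BR=1, R=0, W=1
[4] MUL needs rd=2 wr=1: RD_PORT; after: ALU=0 MUL=1 MEM=1 BR=1, R=0, W=1
[5] ALU needs rd=2 wr=1: FU; after: ALU=0 MUL=1 MEM=1 BR=1, R=0, W=1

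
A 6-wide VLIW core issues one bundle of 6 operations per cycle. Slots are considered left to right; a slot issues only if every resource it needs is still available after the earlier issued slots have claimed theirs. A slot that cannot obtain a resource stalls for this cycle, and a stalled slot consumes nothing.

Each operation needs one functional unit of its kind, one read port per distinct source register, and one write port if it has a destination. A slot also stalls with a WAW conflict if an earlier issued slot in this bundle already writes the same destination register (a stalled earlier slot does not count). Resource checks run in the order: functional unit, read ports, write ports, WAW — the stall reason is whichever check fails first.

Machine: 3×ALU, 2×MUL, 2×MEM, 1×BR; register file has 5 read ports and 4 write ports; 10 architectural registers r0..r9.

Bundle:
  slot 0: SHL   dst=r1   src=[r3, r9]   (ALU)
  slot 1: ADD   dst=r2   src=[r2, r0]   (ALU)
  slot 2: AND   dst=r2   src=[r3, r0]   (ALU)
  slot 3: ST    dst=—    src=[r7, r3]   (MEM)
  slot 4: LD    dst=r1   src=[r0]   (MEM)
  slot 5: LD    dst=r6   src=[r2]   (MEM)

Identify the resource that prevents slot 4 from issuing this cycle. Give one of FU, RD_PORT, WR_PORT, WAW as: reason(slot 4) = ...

#0 ALU src=r3,r9 dispatched  <A:2 Mu:2 Ld:2 B:1 rd:3 wr:3>
#1 ALU src=r2,r0 dispatched  <A:1 Mu:2 Ld:2 B:1 rd:1 wr:2>
#2 ALU src=r3,r0 held:RD_PORT  <A:1 Mu:2 Ld:2 B:1 rd:1 wr:2>
#3 MEM src=r7,r3 held:RD_PORT  <A:1 Mu:2 Ld:2 B:1 rd:1 wr:2>
#4 MEM src=r0 held:WAW  <A:1 Mu:2 Ld:2 B:1 rd:1 wr:2>
#5 MEM src=r2 dispatched  <A:1 Mu:2 Ld:1 B:1 rd:0 wr:1>

reason(slot 4) = WAW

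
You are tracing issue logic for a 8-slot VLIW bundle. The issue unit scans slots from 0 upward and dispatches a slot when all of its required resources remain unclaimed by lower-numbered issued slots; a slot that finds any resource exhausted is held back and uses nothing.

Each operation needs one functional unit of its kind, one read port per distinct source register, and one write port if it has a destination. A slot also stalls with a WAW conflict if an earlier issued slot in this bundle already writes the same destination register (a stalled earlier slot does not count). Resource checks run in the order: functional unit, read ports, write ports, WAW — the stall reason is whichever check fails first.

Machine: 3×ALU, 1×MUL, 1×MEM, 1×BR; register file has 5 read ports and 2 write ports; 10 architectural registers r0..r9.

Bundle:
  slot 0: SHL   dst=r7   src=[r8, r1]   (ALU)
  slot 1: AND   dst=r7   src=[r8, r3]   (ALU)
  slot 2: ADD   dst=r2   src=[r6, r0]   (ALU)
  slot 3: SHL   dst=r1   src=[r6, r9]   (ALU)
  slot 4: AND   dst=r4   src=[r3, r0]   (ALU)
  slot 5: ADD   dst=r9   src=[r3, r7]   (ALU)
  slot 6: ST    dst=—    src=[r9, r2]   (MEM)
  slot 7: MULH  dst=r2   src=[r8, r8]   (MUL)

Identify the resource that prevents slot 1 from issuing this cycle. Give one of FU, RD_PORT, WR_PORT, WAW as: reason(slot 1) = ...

reason(slot 1) = WAW

[0] ALU needs rd=2 wr=1: ok; after: ALU=2 MUL=1 MEM=1 BR=1, R=3, W=1
[1] ALU needs rd=2 wr=1: WAW; after: ALU=2 MUL=1 MEM=1 BR=1, R=3, W=1
[2] ALU needs rd=2 wr=1: ok; after: ALU=1 MUL=1 MEM=1 BR=1, R=1, W=0
[3] ALU needs rd=2 wr=1: RD_PORT; after: ALU=1 MUL=1 MEM=1 BR=1, R=1, W=0
[4] ALU needs rd=2 wr=1: RD_PORT; after: ALU=1 MUL=1 MEM=1 BR=1, R=1, W=0
[5] ALU needs rd=2 wr=1: RD_PORT; after: ALU=1 MUL=1 MEM=1 BR=1, R=1, W=0
[6] MEM needs rd=2 wr=0: RD_PORT; after: ALU=1 MUL=1 MEM=1 BR=1, R=1, W=0
[7] MUL needs rd=1 wr=1: WR_PORT; after: ALU=1 MUL=1 MEM=1 BR=1, R=1, W=0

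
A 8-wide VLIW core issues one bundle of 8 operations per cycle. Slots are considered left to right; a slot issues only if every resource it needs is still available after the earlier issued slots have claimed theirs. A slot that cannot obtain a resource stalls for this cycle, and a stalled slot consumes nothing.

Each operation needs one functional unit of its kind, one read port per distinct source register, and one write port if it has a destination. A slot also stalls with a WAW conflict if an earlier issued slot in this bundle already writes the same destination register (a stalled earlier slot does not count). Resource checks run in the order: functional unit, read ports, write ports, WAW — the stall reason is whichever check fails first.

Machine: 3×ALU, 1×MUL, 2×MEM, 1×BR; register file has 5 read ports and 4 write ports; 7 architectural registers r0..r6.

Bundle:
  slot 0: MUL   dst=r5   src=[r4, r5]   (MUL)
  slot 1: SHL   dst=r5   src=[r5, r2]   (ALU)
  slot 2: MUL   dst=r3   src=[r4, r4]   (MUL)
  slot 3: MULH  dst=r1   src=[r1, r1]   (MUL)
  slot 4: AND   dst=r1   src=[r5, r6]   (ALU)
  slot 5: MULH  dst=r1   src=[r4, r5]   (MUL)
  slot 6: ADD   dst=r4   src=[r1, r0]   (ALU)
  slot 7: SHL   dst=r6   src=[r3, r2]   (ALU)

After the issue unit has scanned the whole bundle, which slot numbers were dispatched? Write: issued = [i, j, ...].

issued = [0, 4]

slot 0 (MUL): ISSUE — free A3,Mu0,Ld2,B1 rp3 wp3
slot 1 (ALU): stall WAW — free A3,Mu0,Ld2,B1 rp3 wp3
slot 2 (MUL): stall FU — free A3,Mu0,Ld2,B1 rp3 wp3
slot 3 (MUL): stall FU — free A3,Mu0,Ld2,B1 rp3 wp3
slot 4 (ALU): ISSUE — free A2,Mu0,Ld2,B1 rp1 wp2
slot 5 (MUL): stall FU — free A2,Mu0,Ld2,B1 rp1 wp2
slot 6 (ALU): stall RD_PORT — free A2,Mu0,Ld2,B1 rp1 wp2
slot 7 (ALU): stall RD_PORT — free A2,Mu0,Ld2,B1 rp1 wp2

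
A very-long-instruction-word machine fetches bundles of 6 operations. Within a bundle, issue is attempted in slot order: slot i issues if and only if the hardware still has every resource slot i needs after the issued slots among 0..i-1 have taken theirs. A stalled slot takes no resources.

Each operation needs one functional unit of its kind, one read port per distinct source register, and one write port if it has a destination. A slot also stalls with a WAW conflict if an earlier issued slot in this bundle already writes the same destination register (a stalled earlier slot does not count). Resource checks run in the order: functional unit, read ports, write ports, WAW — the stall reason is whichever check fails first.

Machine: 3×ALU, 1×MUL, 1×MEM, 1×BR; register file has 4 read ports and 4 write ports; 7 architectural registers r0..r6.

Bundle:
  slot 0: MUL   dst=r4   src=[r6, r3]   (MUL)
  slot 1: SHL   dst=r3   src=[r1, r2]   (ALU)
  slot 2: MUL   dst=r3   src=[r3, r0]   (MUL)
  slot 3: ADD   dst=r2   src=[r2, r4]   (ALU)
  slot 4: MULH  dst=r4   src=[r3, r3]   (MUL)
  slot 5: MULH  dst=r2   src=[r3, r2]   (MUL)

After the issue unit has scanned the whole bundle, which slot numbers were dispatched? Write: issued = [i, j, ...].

issued = [0, 1]

#0 MUL src=r6,r3 dispatched  <A:3 Mu:0 Ld:1 B:1 rd:2 wr:3>
#1 ALU src=r1,r2 dispatched  <A:2 Mu:0 Ld:1 B:1 rd:0 wr:2>
#2 MUL src=r3,r0 held:FU  <A:2 Mu:0 Ld:1 B:1 rd:0 wr:2>
#3 ALU src=r2,r4 held:RD_PORT  <A:2 Mu:0 Ld:1 B:1 rd:0 wr:2>
#4 MUL src=r3,r3 held:FU  <A:2 Mu:0 Ld:1 B:1 rd:0 wr:2>
#5 MUL src=r3,r2 held:FU  <A:2 Mu:0 Ld:1 B:1 rd:0 wr:2>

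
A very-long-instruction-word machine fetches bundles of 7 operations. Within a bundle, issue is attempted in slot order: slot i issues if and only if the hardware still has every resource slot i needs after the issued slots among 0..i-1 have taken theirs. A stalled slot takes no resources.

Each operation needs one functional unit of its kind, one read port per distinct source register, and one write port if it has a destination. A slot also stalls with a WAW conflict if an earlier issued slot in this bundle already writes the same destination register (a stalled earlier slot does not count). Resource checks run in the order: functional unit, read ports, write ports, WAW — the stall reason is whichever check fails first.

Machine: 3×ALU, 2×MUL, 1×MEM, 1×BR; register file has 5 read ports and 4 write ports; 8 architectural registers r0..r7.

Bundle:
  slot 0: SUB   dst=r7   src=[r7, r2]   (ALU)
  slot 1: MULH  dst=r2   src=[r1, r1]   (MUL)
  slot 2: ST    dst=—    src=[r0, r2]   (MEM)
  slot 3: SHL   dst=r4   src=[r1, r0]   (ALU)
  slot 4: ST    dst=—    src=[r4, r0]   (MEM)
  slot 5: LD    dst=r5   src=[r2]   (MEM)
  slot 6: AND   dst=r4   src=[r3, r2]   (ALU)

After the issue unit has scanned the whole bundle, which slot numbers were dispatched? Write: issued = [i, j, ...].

issued = [0, 1, 2]

[0] ALU needs rd=2 wr=1: ok; after: ALU=2 MUL=2 MEM=1 BR=1, R=3, W=3
[1] MUL needs rd=1 wr=1: ok; after: ALU=2 MUL=1 MEM=1 BR=1, R=2, W=2
[2] MEM needs rd=2 wr=0: ok; after: ALU=2 MUL=1 MEM=0 BR=1, R=0, W=2
[3] ALU needs rd=2 wr=1: RD_PORT; after: ALU=2 MUL=1 MEM=0 BR=1, R=0, W=2
[4] MEM needs rd=2 wr=0: FU; after: ALU=2 MUL=1 MEM=0 BR=1, R=0, W=2
[5] MEM needs rd=1 wr=1: FU; after: ALU=2 MUL=1 MEM=0 BR=1, R=0, W=2
[6] ALU needs rd=2 wr=1: RD_PORT; after: ALU=2 MUL=1 MEM=0 BR=1, R=0, W=2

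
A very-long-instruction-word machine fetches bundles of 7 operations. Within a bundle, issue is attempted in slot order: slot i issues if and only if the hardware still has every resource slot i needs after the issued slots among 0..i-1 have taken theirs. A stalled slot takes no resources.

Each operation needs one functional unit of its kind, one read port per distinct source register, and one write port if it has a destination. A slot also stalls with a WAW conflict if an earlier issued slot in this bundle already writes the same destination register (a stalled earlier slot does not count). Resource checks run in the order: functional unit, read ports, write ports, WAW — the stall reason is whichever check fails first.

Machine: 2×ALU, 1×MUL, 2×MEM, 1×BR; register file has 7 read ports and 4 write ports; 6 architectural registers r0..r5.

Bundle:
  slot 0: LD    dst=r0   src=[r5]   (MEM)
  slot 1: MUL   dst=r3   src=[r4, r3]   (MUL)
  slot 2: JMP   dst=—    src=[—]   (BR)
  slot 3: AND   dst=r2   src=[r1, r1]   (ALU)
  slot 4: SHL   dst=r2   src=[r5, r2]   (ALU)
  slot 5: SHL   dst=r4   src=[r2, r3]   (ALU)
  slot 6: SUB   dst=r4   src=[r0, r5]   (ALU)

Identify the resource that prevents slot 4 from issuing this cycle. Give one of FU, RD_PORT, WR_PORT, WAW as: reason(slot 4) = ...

[0] MEM needs rd=1 wr=1: ok; after: ALU=2 MUL=1 MEM=1 BR=1, R=6, W=3
[1] MUL needs rd=2 wr=1: ok; after: ALU=2 MUL=0 MEM=1 BR=1, R=4, W=2
[2] BR needs rd=0 wr=0: ok; after: ALU=2 MUL=0 MEM=1 BR=0, R=4, W=2
[3] ALU needs rd=1 wr=1: ok; after: ALU=1 MUL=0 MEM=1 BR=0, R=3, W=1
[4] ALU needs rd=2 wr=1: WAW; after: ALU=1 MUL=0 MEM=1 BR=0, R=3, W=1
[5] ALU needs rd=2 wr=1: ok; after: ALU=0 MUL=0 MEM=1 BR=0, R=1, W=0
[6] ALU needs rd=2 wr=1: FU; after: ALU=0 MUL=0 MEM=1 BR=0, R=1, W=0

reason(slot 4) = WAW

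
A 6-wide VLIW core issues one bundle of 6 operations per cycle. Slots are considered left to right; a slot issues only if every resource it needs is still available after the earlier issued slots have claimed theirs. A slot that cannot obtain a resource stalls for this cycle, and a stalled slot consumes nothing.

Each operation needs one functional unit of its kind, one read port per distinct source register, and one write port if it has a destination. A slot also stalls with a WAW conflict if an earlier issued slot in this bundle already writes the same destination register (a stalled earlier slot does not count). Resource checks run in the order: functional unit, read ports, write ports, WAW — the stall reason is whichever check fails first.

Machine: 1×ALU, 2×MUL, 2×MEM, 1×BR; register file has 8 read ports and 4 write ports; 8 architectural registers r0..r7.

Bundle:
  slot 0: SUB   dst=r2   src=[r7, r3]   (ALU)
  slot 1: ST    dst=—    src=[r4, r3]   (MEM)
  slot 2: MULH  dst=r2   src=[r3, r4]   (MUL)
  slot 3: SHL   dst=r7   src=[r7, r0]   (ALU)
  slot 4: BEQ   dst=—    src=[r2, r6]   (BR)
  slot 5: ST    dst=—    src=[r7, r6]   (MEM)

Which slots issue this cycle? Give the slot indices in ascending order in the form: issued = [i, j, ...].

  0. ALU→r2 ⇒ go  {0A/2Mu/2Ld/1B | 6r 3w}
  1. MEM ⇒ go  {0A/2Mu/1Ld/1B | 4r 3w}
  2. MUL→r2 ⇒ no(WAW)  {0A/2Mu/1Ld/1B | 4r 3w}
  3. ALU→r7 ⇒ no(FU)  {0A/2Mu/1Ld/1B | 4r 3w}
  4. BR ⇒ go  {0A/2Mu/1Ld/0B | 2r 3w}
  5. MEM ⇒ go  {0A/2Mu/0Ld/0B | 0r 3w}

issued = [0, 1, 4, 5]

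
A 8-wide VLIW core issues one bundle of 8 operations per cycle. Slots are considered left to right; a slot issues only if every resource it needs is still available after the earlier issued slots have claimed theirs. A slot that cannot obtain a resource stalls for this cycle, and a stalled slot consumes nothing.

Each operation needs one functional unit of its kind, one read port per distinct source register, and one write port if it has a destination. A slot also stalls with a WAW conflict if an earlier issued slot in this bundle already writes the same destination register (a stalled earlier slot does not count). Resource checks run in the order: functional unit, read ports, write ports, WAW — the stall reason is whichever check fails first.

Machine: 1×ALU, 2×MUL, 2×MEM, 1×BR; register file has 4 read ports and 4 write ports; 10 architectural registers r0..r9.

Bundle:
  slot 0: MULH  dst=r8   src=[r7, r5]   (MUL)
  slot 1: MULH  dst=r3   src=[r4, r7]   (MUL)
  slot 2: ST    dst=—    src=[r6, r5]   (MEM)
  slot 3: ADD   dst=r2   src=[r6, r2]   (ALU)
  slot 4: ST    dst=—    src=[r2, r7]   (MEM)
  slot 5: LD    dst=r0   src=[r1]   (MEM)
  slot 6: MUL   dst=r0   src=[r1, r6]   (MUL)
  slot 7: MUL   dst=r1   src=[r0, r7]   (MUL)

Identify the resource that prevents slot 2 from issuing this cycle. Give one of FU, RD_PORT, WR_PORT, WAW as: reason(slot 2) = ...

slot 0 (MUL): ISSUE — free A1,Mu1,Ld2,B1 rp2 wp3
slot 1 (MUL): ISSUE — free A1,Mu0,Ld2,B1 rp0 wp2
slot 2 (MEM): stall RD_PORT — free A1,Mu0,Ld2,B1 rp0 wp2
slot 3 (ALU): stall RD_PORT — free A1,Mu0,Ld2,B1 rp0 wp2
slot 4 (MEM): stall RD_PORT — free A1,Mu0,Ld2,B1 rp0 wp2
slot 5 (MEM): stall RD_PORT — free A1,Mu0,Ld2,B1 rp0 wp2
slot 6 (MUL): stall FU — free A1,Mu0,Ld2,B1 rp0 wp2
slot 7 (MUL): stall FU — free A1,Mu0,Ld2,B1 rp0 wp2

reason(slot 2) = RD_PORT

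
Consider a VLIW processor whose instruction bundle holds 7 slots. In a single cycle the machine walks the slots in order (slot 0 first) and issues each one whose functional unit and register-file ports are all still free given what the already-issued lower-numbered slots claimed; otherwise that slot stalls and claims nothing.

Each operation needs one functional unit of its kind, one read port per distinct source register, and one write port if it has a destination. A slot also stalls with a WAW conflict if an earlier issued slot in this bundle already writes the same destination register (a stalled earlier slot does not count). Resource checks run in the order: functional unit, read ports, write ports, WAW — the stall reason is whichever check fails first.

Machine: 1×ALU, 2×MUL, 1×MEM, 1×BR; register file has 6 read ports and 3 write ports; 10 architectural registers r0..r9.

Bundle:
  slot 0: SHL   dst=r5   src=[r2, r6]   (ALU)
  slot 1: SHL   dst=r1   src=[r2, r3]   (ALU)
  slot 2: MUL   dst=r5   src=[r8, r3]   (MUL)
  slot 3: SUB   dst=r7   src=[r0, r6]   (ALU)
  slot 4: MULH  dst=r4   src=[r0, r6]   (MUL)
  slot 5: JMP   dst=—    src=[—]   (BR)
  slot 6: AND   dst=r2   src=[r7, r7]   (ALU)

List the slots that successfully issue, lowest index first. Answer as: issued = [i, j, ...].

issued = [0, 4, 5]

(0) want 1×ALU +2rd +1wr — yes → AL0|MU2|ME1|BR1|rd4|wr2
(1) want 1×ALU +2rd +1wr — FU → AL0|MU2|ME1|BR1|rd4|wr2
(2) want 1×MUL +2rd +1wr — WAW → AL0|MU2|ME1|BR1|rd4|wr2
(3) want 1×ALU +2rd +1wr — FU → AL0|MU2|ME1|BR1|rd4|wr2
(4) want 1×MUL +2rd +1wr — yes → AL0|MU1|ME1|BR1|rd2|wr1
(5) want 1×BR +0rd +0wr — yes → AL0|MU1|ME1|BR0|rd2|wr1
(6) want 1×ALU +1rd +1wr — FU → AL0|MU1|ME1|BR0|rd2|wr1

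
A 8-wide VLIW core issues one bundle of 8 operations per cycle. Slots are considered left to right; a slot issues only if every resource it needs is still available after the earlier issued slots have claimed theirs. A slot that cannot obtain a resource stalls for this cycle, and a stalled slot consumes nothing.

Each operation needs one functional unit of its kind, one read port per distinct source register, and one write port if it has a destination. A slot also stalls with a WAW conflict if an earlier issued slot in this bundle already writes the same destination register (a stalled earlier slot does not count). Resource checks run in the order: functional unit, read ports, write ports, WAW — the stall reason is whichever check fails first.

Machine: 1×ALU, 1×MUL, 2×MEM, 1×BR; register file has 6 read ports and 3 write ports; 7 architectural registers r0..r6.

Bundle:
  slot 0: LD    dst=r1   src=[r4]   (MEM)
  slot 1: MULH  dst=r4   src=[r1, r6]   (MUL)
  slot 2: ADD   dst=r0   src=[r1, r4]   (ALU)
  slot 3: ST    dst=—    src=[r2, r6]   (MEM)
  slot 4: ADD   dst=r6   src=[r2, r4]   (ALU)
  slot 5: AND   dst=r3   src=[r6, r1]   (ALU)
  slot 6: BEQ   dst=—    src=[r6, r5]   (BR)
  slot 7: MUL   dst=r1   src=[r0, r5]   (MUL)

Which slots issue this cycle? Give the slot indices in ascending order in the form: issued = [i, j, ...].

issued = [0, 1, 2]

slot 0 (MEM): ISSUE — free A1,Mu1,Ld1,B1 rp5 wp2
slot 1 (MUL): ISSUE — free A1,Mu0,Ld1,B1 rp3 wp1
slot 2 (ALU): ISSUE — free A0,Mu0,Ld1,B1 rp1 wp0
slot 3 (MEM): stall RD_PORT — free A0,Mu0,Ld1,B1 rp1 wp0
slot 4 (ALU): stall FU — free A0,Mu0,Ld1,B1 rp1 wp0
slot 5 (ALU): stall FU — free A0,Mu0,Ld1,B1 rp1 wp0
slot 6 (BR): stall RD_PORT — free A0,Mu0,Ld1,B1 rp1 wp0
slot 7 (MUL): stall FU — free A0,Mu0,Ld1,B1 rp1 wp0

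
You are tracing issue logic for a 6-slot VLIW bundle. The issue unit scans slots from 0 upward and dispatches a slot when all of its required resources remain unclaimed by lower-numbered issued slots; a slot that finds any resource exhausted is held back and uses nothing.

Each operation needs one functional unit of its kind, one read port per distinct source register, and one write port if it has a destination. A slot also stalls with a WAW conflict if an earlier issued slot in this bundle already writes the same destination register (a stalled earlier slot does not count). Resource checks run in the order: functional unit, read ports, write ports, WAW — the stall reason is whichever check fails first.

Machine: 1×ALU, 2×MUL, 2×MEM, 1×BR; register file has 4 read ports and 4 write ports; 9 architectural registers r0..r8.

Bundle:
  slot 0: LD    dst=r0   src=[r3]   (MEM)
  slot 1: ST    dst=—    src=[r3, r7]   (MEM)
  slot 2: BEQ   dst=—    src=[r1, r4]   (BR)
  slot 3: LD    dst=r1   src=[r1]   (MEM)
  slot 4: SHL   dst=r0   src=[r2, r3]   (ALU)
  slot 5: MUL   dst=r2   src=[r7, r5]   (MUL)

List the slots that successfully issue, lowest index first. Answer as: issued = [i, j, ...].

#0 MEM src=r3 dispatched  <A:1 Mu:2 Ld:1 B:1 rd:3 wr:3>
#1 MEM src=r3,r7 dispatched  <A:1 Mu:2 Ld:0 B:1 rd:1 wr:3>
#2 BR src=r1,r4 held:RD_PORT  <A:1 Mu:2 Ld:0 B:1 rd:1 wr:3>
#3 MEM src=r1 held:FU  <A:1 Mu:2 Ld:0 B:1 rd:1 wr:3>
#4 ALU src=r2,r3 held:RD_PORT  <A:1 Mu:2 Ld:0 B:1 rd:1 wr:3>
#5 MUL src=r7,r5 held:RD_PORT  <A:1 Mu:2 Ld:0 B:1 rd:1 wr:3>

issued = [0, 1]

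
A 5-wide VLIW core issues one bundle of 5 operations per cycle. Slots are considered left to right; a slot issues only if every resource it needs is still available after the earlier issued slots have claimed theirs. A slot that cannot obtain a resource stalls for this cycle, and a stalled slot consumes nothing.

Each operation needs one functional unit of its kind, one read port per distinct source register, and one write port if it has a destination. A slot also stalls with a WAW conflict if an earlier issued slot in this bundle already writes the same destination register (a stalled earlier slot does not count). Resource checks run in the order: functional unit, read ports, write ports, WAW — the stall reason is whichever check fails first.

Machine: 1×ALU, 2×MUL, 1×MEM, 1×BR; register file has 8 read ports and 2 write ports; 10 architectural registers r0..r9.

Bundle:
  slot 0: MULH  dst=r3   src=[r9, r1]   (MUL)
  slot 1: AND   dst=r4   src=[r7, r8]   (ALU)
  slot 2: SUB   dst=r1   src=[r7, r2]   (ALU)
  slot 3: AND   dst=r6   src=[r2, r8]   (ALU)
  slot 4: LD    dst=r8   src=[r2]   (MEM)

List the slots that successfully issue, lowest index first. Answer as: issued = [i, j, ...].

(0) want 1×MUL +2rd +1wr — yes → AL1|MU1|ME1|BR1|rd6|wr1
(1) want 1×ALU +2rd +1wr — yes → AL0|MU1|ME1|BR1|rd4|wr0
(2) want 1×ALU +2rd +1wr — FU → AL0|MU1|ME1|BR1|rd4|wr0
(3) want 1×ALU +2rd +1wr — FU → AL0|MU1|ME1|BR1|rd4|wr0
(4) want 1×MEM +1rd +1wr — WR_PORT → AL0|MU1|ME1|BR1|rd4|wr0

issued = [0, 1]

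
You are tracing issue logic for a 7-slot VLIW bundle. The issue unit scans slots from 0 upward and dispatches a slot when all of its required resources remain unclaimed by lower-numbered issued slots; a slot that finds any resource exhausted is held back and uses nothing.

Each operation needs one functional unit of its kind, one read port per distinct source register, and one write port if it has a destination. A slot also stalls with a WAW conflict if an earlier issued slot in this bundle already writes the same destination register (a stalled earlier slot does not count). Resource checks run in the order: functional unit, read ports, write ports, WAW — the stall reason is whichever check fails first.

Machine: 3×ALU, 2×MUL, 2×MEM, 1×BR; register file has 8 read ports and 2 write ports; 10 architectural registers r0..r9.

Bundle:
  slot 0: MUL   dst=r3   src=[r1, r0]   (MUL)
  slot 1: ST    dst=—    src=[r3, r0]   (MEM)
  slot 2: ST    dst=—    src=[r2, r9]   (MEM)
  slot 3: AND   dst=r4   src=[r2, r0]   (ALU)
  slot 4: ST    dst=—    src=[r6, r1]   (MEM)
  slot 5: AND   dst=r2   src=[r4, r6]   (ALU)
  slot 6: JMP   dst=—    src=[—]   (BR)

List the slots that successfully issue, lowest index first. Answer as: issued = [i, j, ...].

issued = [0, 1, 2, 3, 6]

(0) want 1×MUL +2rd +1wr — yes → AL3|MU1|ME2|BR1|rd6|wr1
(1) want 1×MEM +2rd +0wr — yes → AL3|MU1|ME1|BR1|rd4|wr1
(2) want 1×MEM +2rd +0wr — yes → AL3|MU1|ME0|BR1|rd2|wr1
(3) want 1×ALU +2rd +1wr — yes → AL2|MU1|ME0|BR1|rd0|wr0
(4) want 1×MEM +2rd +0wr — FU → AL2|MU1|ME0|BR1|rd0|wr0
(5) want 1×ALU +2rd +1wr — RD_PORT → AL2|MU1|ME0|BR1|rd0|wr0
(6) want 1×BR +0rd +0wr — yes → AL2|MU1|ME0|BR0|rd0|wr0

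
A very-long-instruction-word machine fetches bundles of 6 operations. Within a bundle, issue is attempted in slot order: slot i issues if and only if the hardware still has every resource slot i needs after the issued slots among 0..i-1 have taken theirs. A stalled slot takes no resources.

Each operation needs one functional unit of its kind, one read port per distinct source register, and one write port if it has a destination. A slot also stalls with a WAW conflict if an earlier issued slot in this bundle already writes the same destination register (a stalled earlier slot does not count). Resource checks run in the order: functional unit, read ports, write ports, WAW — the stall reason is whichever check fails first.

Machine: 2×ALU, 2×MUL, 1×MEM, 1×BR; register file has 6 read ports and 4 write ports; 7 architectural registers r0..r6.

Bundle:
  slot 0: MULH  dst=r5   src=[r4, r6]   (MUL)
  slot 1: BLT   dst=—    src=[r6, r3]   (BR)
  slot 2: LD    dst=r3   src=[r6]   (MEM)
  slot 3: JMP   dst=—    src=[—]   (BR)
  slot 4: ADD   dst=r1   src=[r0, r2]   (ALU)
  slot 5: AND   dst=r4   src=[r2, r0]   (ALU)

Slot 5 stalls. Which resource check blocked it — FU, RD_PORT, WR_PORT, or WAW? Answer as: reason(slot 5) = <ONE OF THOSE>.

reason(slot 5) = RD_PORT

  0. MUL→r5 ⇒ go  {2A/1Mu/1Ld/1B | 4r 3w}
  1. BR ⇒ go  {2A/1Mu/1Ld/0B | 2r 3w}
  2. MEM→r3 ⇒ go  {2A/1Mu/0Ld/0B | 1r 2w}
  3. BR ⇒ no(FU)  {2A/1Mu/0Ld/0B | 1r 2w}
  4. ALU→r1 ⇒ no(RD_PORT)  {2A/1Mu/0Ld/0B | 1r 2w}
  5. ALU→r4 ⇒ no(RD_PORT)  {2A/1Mu/0Ld/0B | 1r 2w}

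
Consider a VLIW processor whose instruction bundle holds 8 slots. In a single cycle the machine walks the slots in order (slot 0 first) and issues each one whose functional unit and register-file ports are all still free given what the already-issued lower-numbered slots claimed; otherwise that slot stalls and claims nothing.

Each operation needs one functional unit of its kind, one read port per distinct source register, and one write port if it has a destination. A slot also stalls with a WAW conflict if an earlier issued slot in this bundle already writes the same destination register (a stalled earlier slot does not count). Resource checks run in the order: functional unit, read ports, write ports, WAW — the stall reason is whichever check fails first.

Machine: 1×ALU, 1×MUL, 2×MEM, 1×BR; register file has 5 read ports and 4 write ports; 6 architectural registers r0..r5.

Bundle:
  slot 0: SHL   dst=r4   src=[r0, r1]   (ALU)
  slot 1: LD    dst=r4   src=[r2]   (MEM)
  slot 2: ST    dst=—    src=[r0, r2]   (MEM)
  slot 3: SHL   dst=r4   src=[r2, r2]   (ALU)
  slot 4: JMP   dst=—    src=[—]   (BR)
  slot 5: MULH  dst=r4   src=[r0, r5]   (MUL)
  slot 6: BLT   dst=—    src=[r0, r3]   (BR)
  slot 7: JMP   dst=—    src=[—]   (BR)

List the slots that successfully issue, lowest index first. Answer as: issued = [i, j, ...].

issued = [0, 2, 4]

slot 0 (ALU): ISSUE — free A0,Mu1,Ld2,B1 rp3 wp3
slot 1 (MEM): stall WAW — free A0,Mu1,Ld2,B1 rp3 wp3
slot 2 (MEM): ISSUE — free A0,Mu1,Ld1,B1 rp1 wp3
slot 3 (ALU): stall FU — free A0,Mu1,Ld1,B1 rp1 wp3
slot 4 (BR): ISSUE — free A0,Mu1,Ld1,B0 rp1 wp3
slot 5 (MUL): stall RD_PORT — free A0,Mu1,Ld1,B0 rp1 wp3
slot 6 (BR): stall FU — free A0,Mu1,Ld1,B0 rp1 wp3
slot 7 (BR): stall FU — free A0,Mu1,Ld1,B0 rp1 wp3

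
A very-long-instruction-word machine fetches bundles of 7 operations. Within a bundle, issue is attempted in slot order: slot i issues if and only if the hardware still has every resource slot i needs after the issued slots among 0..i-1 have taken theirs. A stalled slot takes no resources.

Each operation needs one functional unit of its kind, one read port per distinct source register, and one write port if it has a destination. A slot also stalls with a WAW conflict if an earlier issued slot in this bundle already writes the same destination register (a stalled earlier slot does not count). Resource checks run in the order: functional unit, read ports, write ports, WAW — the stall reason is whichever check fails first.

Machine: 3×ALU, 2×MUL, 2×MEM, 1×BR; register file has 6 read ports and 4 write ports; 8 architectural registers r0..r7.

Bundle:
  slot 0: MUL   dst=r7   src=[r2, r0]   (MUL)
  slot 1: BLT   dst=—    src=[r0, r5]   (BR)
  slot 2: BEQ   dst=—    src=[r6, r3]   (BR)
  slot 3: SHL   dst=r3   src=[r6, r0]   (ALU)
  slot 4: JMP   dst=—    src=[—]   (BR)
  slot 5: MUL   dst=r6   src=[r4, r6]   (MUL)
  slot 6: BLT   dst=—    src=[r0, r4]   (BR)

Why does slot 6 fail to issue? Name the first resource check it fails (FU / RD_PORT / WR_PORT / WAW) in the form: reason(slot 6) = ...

reason(slot 6) = FU

slot 0 (MUL): ISSUE — free A3,Mu1,Ld2,B1 rp4 wp3
slot 1 (BR): ISSUE — free A3,Mu1,Ld2,B0 rp2 wp3
slot 2 (BR): stall FU — free A3,Mu1,Ld2,B0 rp2 wp3
slot 3 (ALU): ISSUE — free A2,Mu1,Ld2,B0 rp0 wp2
slot 4 (BR): stall FU — free A2,Mu1,Ld2,B0 rp0 wp2
slot 5 (MUL): stall RD_PORT — free A2,Mu1,Ld2,B0 rp0 wp2
slot 6 (BR): stall FU — free A2,Mu1,Ld2,B0 rp0 wp2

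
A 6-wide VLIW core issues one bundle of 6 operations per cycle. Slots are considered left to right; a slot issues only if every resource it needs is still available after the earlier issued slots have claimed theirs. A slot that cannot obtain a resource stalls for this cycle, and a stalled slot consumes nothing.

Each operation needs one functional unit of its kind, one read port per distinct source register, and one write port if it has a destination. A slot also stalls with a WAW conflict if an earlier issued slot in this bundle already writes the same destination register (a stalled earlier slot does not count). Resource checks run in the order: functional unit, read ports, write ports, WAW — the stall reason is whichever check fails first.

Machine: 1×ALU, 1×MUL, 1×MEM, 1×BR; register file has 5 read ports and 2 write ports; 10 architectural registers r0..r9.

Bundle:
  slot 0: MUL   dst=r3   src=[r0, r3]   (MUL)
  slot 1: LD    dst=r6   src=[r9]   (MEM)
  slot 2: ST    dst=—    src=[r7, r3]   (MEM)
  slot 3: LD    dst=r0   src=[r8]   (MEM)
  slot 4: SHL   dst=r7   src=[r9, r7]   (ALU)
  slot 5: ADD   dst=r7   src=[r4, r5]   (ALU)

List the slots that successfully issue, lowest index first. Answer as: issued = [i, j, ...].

  0. MUL→r3 ⇒ go  {1A/0Mu/1Ld/1B | 3r 1w}
  1. MEM→r6 ⇒ go  {1A/0Mu/0Ld/1B | 2r 0w}
  2. MEM ⇒ no(FU)  {1A/0Mu/0Ld/1B | 2r 0w}
  3. MEM→r0 ⇒ no(FU)  {1A/0Mu/0Ld/1B | 2r 0w}
  4. ALU→r7 ⇒ no(WR_PORT)  {1A/0Mu/0Ld/1B | 2r 0w}
  5. ALU→r7 ⇒ no(WR_PORT)  {1A/0Mu/0Ld/1B | 2r 0w}

issued = [0, 1]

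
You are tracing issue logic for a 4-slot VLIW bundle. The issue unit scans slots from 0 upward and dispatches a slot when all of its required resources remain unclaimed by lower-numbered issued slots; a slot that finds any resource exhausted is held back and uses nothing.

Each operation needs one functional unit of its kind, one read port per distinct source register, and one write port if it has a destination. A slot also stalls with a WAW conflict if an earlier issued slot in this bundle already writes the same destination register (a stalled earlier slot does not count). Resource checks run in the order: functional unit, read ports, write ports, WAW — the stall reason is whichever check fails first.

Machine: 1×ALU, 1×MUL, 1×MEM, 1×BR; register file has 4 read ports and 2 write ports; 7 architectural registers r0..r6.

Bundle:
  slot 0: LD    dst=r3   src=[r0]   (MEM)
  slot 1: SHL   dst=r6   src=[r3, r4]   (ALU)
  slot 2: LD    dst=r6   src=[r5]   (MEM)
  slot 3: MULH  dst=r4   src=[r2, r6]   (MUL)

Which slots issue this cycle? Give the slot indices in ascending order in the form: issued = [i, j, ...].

  0. MEM→r3 ⇒ go  {1A/1Mu/0Ld/1B | 3r 1w}
  1. ALU→r6 ⇒ go  {0A/1Mu/0Ld/1B | 1r 0w}
  2. MEM→r6 ⇒ no(FU)  {0A/1Mu/0Ld/1B | 1r 0w}
  3. MUL→r4 ⇒ no(RD_PORT)  {0A/1Mu/0Ld/1B | 1r 0w}

issued = [0, 1]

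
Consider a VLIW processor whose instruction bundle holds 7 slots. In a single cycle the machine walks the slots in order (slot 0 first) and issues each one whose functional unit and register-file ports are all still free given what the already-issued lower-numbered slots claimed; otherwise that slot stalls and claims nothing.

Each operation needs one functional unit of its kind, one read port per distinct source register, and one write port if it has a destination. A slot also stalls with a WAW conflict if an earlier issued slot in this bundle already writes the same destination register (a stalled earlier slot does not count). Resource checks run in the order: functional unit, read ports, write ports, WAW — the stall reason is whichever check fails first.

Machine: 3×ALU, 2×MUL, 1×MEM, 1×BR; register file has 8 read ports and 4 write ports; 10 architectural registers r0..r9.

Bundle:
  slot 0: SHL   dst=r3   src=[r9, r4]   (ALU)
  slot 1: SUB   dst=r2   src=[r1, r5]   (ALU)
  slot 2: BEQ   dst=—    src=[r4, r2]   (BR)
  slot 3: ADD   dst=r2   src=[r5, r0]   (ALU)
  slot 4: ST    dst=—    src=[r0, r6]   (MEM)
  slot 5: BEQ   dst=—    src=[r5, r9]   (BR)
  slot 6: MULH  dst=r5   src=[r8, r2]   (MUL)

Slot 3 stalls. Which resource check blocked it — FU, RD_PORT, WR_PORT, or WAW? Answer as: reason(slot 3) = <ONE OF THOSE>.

reason(slot 3) = WAW

(0) want 1×ALU +2rd +1wr — yes → AL2|MU2|ME1|BR1|rd6|wr3
(1) want 1×ALU +2rd +1wr — yes → AL1|MU2|ME1|BR1|rd4|wr2
(2) want 1×BR +2rd +0wr — yes → AL1|MU2|ME1|BR0|rd2|wr2
(3) want 1×ALU +2rd +1wr — WAW → AL1|MU2|ME1|BR0|rd2|wr2
(4) want 1×MEM +2rd +0wr — yes → AL1|MU2|ME0|BR0|rd0|wr2
(5) want 1×BR +2rd +0wr — FU → AL1|MU2|ME0|BR0|rd0|wr2
(6) want 1×MUL +2rd +1wr — RD_PORT → AL1|MU2|ME0|BR0|rd0|wr2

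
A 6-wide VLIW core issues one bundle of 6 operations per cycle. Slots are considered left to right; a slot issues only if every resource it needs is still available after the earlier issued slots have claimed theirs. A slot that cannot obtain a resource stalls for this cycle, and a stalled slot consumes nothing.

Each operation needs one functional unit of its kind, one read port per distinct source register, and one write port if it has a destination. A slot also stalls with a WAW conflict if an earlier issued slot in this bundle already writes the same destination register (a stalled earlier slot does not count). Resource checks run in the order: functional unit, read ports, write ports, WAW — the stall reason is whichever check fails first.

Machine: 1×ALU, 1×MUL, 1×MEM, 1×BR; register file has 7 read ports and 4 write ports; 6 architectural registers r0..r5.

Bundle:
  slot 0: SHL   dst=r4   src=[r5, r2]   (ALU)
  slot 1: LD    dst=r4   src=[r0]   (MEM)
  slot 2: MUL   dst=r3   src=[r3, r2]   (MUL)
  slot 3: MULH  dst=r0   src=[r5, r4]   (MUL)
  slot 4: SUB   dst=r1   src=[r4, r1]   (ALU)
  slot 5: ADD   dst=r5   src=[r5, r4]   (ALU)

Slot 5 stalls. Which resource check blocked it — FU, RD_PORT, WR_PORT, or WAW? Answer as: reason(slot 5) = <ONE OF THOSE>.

slot 0 (ALU): ISSUE — free A0,Mu1,Ld1,B1 rp5 wp3
slot 1 (MEM): stall WAW — free A0,Mu1,Ld1,B1 rp5 wp3
slot 2 (MUL): ISSUE — free A0,Mu0,Ld1,B1 rp3 wp2
slot 3 (MUL): stall FU — free A0,Mu0,Ld1,B1 rp3 wp2
slot 4 (ALU): stall FU — free A0,Mu0,Ld1,B1 rp3 wp2
slot 5 (ALU): stall FU — free A0,Mu0,Ld1,B1 rp3 wp2

reason(slot 5) = FU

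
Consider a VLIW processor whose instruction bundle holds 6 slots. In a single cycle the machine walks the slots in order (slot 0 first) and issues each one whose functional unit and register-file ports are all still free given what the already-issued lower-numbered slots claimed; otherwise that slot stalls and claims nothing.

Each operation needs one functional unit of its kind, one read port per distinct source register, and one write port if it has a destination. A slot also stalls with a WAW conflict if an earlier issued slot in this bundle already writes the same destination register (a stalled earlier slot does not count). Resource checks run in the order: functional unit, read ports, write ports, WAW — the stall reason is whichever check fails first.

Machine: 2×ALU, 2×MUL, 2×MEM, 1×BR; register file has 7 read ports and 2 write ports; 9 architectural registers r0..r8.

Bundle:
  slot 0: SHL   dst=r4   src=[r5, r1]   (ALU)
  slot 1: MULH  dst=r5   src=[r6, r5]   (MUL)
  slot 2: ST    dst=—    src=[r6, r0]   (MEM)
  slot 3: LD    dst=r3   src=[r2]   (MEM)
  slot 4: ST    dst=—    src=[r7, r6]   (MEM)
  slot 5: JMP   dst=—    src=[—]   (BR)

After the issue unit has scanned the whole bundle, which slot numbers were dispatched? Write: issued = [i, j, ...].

issued = [0, 1, 2, 5]

  0. ALU→r4 ⇒ go  {1A/2Mu/2Ld/1B | 5r 1w}
  1. MUL→r5 ⇒ go  {1A/1Mu/2Ld/1B | 3r 0w}
  2. MEM ⇒ go  {1A/1Mu/1Ld/1B | 1r 0w}
  3. MEM→r3 ⇒ no(WR_PORT)  {1A/1Mu/1Ld/1B | 1r 0w}
  4. MEM ⇒ no(RD_PORT)  {1A/1Mu/1Ld/1B | 1r 0w}
  5. BR ⇒ go  {1A/1Mu/1Ld/0B | 1r 0w}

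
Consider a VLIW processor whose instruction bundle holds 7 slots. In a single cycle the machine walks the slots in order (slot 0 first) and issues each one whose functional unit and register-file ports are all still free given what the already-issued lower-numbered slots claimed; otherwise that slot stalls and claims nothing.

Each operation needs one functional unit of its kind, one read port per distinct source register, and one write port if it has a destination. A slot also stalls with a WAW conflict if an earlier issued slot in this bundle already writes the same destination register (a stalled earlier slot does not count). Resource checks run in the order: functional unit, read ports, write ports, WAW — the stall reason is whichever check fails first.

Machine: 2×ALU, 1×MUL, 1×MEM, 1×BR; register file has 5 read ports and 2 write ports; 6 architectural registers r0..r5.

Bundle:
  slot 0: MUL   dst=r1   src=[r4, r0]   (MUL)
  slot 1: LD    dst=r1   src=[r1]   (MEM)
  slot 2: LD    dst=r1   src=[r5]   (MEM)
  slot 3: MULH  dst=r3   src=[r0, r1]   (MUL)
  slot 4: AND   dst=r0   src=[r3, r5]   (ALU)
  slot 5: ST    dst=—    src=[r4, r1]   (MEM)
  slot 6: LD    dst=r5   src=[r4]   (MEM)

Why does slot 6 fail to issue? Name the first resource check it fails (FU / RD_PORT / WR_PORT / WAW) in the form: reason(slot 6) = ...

reason(slot 6) = WR_PORT

(0) want 1×MUL +2rd +1wr — yes → AL2|MU0|ME1|BR1|rd3|wr1
(1) want 1×MEM +1rd +1wr — WAW → AL2|MU0|ME1|BR1|rd3|wr1
(2) want 1×MEM +1rd +1wr — WAW → AL2|MU0|ME1|BR1|rd3|wr1
(3) want 1×MUL +2rd +1wr — FU → AL2|MU0|ME1|BR1|rd3|wr1
(4) want 1×ALU +2rd +1wr — yes → AL1|MU0|ME1|BR1|rd1|wr0
(5) want 1×MEM +2rd +0wr — RD_PORT → AL1|MU0|ME1|BR1|rd1|wr0
(6) want 1×MEM +1rd +1wr — WR_PORT → AL1|MU0|ME1|BR1|rd1|wr0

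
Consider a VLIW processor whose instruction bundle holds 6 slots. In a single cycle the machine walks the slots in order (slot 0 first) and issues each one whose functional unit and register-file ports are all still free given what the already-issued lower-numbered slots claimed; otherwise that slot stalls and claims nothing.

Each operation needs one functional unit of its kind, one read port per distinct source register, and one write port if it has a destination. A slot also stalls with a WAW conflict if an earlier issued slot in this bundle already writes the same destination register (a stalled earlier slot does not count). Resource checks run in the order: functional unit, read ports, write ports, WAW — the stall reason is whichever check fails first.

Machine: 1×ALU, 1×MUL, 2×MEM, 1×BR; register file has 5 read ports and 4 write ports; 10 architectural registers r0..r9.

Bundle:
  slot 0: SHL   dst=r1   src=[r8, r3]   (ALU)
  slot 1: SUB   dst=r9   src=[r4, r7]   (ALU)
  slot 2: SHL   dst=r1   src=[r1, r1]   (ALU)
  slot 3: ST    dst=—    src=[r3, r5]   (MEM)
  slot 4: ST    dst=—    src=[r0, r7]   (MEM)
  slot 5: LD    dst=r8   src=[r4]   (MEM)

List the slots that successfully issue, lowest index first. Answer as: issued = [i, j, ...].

#0 ALU src=r8,r3 dispatched  <A:0 Mu:1 Ld:2 B:1 rd:3 wr:3>
#1 ALU src=r4,r7 held:FU  <A:0 Mu:1 Ld:2 B:1 rd:3 wr:3>
#2 ALU src=r1,r1 held:FU  <A:0 Mu:1 Ld:2 B:1 rd:3 wr:3>
#3 MEM src=r3,r5 dispatched  <A:0 Mu:1 Ld:1 B:1 rd:1 wr:3>
#4 MEM src=r0,r7 held:RD_PORT  <A:0 Mu:1 Ld:1 B:1 rd:1 wr:3>
#5 MEM src=r4 dispatched  <A:0 Mu:1 Ld:0 B:1 rd:0 wr:2>

issued = [0, 3, 5]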